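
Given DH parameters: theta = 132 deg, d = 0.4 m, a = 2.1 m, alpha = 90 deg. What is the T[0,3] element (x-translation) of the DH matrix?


T[0,3] = a * cos(theta)
= 2.1 * cos(132 deg)
= 2.1 * -0.6691
= -1.4052


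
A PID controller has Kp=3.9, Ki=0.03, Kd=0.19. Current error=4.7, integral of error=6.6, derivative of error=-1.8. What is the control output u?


u = Kp*e + Ki*int(e) + Kd*de/dt
= 3.9*4.7 + 0.03*6.6 + 0.19*(-1.8)
= 18.33 + 0.198 + -0.342
= 18.186


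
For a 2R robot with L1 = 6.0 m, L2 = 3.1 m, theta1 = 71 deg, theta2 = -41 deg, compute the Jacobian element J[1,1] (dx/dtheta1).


J[1,1] = -L1*sin(t1) - L2*sin(t1+t2)
= -6.0*sin(71) - 3.1*sin(30)
= -7.2231


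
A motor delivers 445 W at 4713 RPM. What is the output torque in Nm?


omega = 4713 * 2*pi/60 = 493.5442 rad/s
tau = P / omega = 445 / 493.5442
= 0.9016 Nm


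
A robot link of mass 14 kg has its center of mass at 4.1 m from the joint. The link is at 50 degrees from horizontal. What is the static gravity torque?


tau = m*g*L*cos(angle)
= 14 * 9.81 * 4.1 * cos(50 deg)
= 14 * 9.81 * 4.1 * 0.6428
= 361.9498 Nm


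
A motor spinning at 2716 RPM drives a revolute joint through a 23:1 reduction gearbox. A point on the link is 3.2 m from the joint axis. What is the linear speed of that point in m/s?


omega_motor = 2716 * 2*pi/60 = 284.4189 rad/s
omega_joint = omega_motor / 23 = 12.366 rad/s
v = omega_joint * r = 12.366 * 3.2
= 39.5713 m/s


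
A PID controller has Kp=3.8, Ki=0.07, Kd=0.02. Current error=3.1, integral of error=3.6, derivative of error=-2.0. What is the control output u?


u = Kp*e + Ki*int(e) + Kd*de/dt
= 3.8*3.1 + 0.07*3.6 + 0.02*(-2.0)
= 11.78 + 0.252 + -0.04
= 11.992


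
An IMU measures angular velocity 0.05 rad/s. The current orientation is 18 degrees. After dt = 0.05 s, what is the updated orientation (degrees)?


delta_theta = w * dt = 0.05 * 0.05 = 0.0025 rad
= 0.1432 deg
theta_new = 18 + 0.1432 = 18.1432 deg


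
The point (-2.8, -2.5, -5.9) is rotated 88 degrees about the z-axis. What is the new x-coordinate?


Rotation about z-axis: x' = x*cos(theta) - y*sin(theta)
= -2.8 * 0.0349 - -2.5 * 0.9994
= 2.4008


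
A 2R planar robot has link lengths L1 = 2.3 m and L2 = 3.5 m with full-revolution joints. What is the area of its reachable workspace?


r_max = L1 + L2 = 5.8 m
r_min = |L1 - L2| = 1.2 m
Area = pi*(r_max^2 - r_min^2)
= pi*(33.64 - 1.44)
= pi * 32.2
= 101.1593 m^2


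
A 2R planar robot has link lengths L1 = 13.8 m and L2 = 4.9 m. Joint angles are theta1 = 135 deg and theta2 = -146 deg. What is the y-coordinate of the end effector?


Convert angles to radians: theta1 = 2.3562, theta2 = -2.5482
y = L1*sin(theta1) + L2*sin(theta1+theta2)
y = 9.7581 + -0.935
y = 8.8231


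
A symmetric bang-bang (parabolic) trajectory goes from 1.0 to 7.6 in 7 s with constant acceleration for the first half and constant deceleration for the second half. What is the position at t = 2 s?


Symmetric rest-to-rest: each phase covers (pf-p0)/2 in time T/2. 0.5*a*(T/2)^2 = (pf-p0)/2 => a = 4*(pf-p0)/T^2
a = 4*(7.6-1.0)/7^2 = 0.5388
t = 2 is in the acceleration phase (t <= T/2).
p = p0 + 0.5*a*t^2 = 1.0 + 0.5*0.5388*2^2
= 2.0776


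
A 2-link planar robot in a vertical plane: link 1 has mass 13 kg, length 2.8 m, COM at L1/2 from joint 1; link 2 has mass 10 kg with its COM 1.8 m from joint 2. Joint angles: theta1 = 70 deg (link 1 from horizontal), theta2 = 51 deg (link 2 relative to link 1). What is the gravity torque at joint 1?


Horizontal distance from joint 1 to link-1 COM:
  x_c1 = (L1/2)*cos(t1) = 1.4 * 0.342 = 0.4788 m
Horizontal distance from joint 1 to link-2 COM:
  x_c2 = L1*cos(t1) + Lc2*cos(t1+t2)
       = 2.8*0.342 + 1.8*-0.515 = 0.0306 m
tau1 = m1*g*x_c1 + m2*g*x_c2
     = 13*9.81*0.4788 + 10*9.81*0.0306
     = 61.065 + 3.0007
     = 64.0656 Nm


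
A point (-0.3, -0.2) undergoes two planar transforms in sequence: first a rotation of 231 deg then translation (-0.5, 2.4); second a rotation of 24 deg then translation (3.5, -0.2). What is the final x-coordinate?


After transform 1:
x1 = cos(231)*-0.3 - sin(231)*-0.2 + -0.5 = -0.4666
y1 = sin(231)*-0.3 + cos(231)*-0.2 + 2.4 = 2.759
After transform 2:
x2 = cos(24)*-0.4666 - sin(24)*2.759 + 3.5
= 1.9515


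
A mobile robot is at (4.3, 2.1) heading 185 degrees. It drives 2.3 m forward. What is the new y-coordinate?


y_new = y0 + d*sin(theta)
= 2.1 + 2.3*sin(185)
= 2.1 + -0.2005
= 1.8995


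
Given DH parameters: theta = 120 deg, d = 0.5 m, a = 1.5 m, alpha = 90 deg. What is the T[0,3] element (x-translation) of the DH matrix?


T[0,3] = a * cos(theta)
= 1.5 * cos(120 deg)
= 1.5 * -0.5
= -0.75


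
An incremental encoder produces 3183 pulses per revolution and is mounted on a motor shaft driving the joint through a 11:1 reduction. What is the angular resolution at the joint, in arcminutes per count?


counts per rev = 3183
effective counts at joint = 3183 * 11 = 35013
resolution = 360*60 / 35013
= 0.6169 arcmin/count


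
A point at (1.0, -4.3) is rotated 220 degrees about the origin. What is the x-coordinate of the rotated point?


x' = x*cos(theta) - y*sin(theta)
cos(220 deg) = -0.766, sin(220 deg) = -0.6428
x' = 1.0 * -0.766 - -4.3 * -0.6428
= -0.766 - 2.764
= -3.53


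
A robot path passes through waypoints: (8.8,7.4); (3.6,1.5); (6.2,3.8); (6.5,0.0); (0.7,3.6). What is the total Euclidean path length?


Segment lengths:
  seg1 = sqrt((-5.2)^2 + (-5.9)^2) = 7.8645
  seg2 = sqrt((2.6)^2 + (2.3)^2) = 3.4713
  seg3 = sqrt((0.3)^2 + (-3.8)^2) = 3.8118
  seg4 = sqrt((-5.8)^2 + (3.6)^2) = 6.8264
Total = 21.974


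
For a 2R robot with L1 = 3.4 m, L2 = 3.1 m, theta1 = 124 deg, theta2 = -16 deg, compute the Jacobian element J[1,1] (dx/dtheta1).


J[1,1] = -L1*sin(t1) - L2*sin(t1+t2)
= -3.4*sin(124) - 3.1*sin(108)
= -5.767


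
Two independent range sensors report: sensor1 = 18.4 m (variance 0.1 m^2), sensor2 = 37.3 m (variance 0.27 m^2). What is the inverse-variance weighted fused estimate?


w1 = (1/var1) / (1/var1 + 1/var2)
   = 10.0 / (10.0 + 3.7037) = 0.7297
w2 = 1 - w1 = 0.2703
fused = w1*s1 + w2*s2 = 13.427 + 10.0811
= 23.5081 m


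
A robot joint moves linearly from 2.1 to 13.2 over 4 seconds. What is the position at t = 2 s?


s = t/T = 2/4 = 0.5
p(t) = p0 + (pf-p0)*s
= 2.1 + (13.2 - 2.1) * 0.5
= 7.65


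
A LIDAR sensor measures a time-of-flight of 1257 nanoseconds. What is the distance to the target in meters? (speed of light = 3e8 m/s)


tof = 1257 ns = 1.257e-06 s
dist = c * tof / 2
= 3e8 * 1.257e-06 / 2
= 188.55 m


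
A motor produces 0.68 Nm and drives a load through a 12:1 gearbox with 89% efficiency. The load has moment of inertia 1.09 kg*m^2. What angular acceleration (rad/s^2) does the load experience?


tau_out = tau_motor * N * eta
= 0.68 * 12 * 0.89 = 7.2624 Nm
alpha = tau_out / I = 7.2624 / 1.09
= 6.6628 rad/s^2


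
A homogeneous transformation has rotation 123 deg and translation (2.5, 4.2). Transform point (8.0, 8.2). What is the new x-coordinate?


x' = cos(theta)*px - sin(theta)*py + tx
= -0.5446*8.0 - 0.8387*8.2 + 2.5
= -8.7342


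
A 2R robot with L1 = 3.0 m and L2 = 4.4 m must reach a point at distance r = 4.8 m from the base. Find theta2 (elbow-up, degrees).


cos(theta2) = (r^2 - L1^2 - L2^2) / (2*L1*L2)
cos(theta2) = (23.04 - 9.0 - 19.36) / 26.4
cos(theta2) = -0.201515
theta2 = 101.6256 degrees


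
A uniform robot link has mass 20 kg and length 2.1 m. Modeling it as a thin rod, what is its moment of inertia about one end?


I = (1/3) * m * L^2
= (1/3) * 20 * 2.1^2
= 0.333333 * 20 * 4.41
= 29.4 kg*m^2


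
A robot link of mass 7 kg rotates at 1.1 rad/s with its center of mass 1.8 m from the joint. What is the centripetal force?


F = m * omega^2 * r
= 7 * 1.1^2 * 1.8
= 7 * 1.21 * 1.8
= 15.246 N


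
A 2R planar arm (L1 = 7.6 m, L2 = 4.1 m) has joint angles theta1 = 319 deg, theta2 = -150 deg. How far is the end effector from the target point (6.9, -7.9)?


End effector via forward kinematics:
x = L1*cos(t1) + L2*cos(t1+t2) = 1.7111
y = L1*sin(t1) + L2*sin(t1+t2) = -4.2037
Distance to target:
d = sqrt((6.9 - 1.7111)^2 + (-7.9 - -4.2037)^2)
= sqrt(26.9245 + 13.6624)
= 6.3708 m


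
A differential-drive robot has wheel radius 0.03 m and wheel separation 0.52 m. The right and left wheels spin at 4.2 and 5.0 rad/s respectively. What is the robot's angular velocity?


vR = r*wR = 0.03*4.2 = 0.126 m/s
vL = r*wL = 0.03*5.0 = 0.15 m/s
v = (vR+vL)/2 = 0.138 m/s
omega = (vR-vL)/L = -0.0462 rad/s
angular velocity = -0.0462 rad/s


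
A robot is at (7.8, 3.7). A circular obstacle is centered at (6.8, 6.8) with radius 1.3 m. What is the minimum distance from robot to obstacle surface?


center_dist = sqrt((7.8-6.8)^2 + (3.7-6.8)^2)
= sqrt(1.0 + 9.61)
= 3.2573
min_dist = center_dist - radius = 3.2573 - 1.3 = 1.9573 m


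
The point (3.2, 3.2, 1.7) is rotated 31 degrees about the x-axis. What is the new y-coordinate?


Rotation about x-axis: y' = y*cos(theta) - z*sin(theta)
= 3.2 * 0.8572 - 1.7 * 0.515
= 1.8674


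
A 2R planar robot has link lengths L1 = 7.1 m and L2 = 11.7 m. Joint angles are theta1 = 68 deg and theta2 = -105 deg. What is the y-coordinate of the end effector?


Convert angles to radians: theta1 = 1.1868, theta2 = -1.8326
y = L1*sin(theta1) + L2*sin(theta1+theta2)
y = 6.583 + -7.0412
y = -0.4582


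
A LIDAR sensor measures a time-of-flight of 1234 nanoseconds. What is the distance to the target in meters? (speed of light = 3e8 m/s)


tof = 1234 ns = 1.234e-06 s
dist = c * tof / 2
= 3e8 * 1.234e-06 / 2
= 185.1 m


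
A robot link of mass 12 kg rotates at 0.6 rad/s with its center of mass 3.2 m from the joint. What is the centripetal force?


F = m * omega^2 * r
= 12 * 0.6^2 * 3.2
= 12 * 0.36 * 3.2
= 13.824 N


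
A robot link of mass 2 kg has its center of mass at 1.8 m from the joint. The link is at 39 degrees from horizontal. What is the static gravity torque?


tau = m*g*L*cos(angle)
= 2 * 9.81 * 1.8 * cos(39 deg)
= 2 * 9.81 * 1.8 * 0.7771
= 27.4457 Nm


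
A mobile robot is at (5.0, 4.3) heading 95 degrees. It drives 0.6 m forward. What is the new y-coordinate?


y_new = y0 + d*sin(theta)
= 4.3 + 0.6*sin(95)
= 4.3 + 0.5977
= 4.8977


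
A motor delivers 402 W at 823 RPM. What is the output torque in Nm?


omega = 823 * 2*pi/60 = 86.1844 rad/s
tau = P / omega = 402 / 86.1844
= 4.6644 Nm


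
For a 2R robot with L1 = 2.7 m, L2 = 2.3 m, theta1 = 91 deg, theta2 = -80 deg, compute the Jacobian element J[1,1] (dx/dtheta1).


J[1,1] = -L1*sin(t1) - L2*sin(t1+t2)
= -2.7*sin(91) - 2.3*sin(11)
= -3.1384


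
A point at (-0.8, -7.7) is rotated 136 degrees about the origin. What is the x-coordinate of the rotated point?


x' = x*cos(theta) - y*sin(theta)
cos(136 deg) = -0.7193, sin(136 deg) = 0.6947
x' = -0.8 * -0.7193 - -7.7 * 0.6947
= 0.5755 - -5.3489
= 5.9243


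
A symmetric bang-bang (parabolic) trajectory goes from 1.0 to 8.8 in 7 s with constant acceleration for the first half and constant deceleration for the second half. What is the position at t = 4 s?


Symmetric rest-to-rest: each phase covers (pf-p0)/2 in time T/2. 0.5*a*(T/2)^2 = (pf-p0)/2 => a = 4*(pf-p0)/T^2
a = 4*(8.8-1.0)/7^2 = 0.6367
t = 4 is in the deceleration phase (t > T/2).
p = pf - 0.5*a*(T-t)^2 = 8.8 - 0.5*0.6367*3^2
= 5.9347


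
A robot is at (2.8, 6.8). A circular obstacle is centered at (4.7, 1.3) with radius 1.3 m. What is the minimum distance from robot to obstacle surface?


center_dist = sqrt((2.8-4.7)^2 + (6.8-1.3)^2)
= sqrt(3.61 + 30.25)
= 5.8189
min_dist = center_dist - radius = 5.8189 - 1.3 = 4.5189 m


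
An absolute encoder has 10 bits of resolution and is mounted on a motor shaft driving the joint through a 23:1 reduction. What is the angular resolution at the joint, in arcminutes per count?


counts = 2^10 = 1024
effective counts at joint = 1024 * 23 = 23552
resolution = 360*60 / 23552
= 0.9171 arcmin/count


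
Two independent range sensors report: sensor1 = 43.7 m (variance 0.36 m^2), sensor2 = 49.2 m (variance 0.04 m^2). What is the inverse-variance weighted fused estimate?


w1 = (1/var1) / (1/var1 + 1/var2)
   = 2.7778 / (2.7778 + 25.0) = 0.1
w2 = 1 - w1 = 0.9
fused = w1*s1 + w2*s2 = 4.37 + 44.28
= 48.65 m


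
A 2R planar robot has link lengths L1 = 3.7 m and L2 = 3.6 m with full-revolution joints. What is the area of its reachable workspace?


r_max = L1 + L2 = 7.3 m
r_min = |L1 - L2| = 0.1 m
Area = pi*(r_max^2 - r_min^2)
= pi*(53.29 - 0.01)
= pi * 53.28
= 167.3841 m^2


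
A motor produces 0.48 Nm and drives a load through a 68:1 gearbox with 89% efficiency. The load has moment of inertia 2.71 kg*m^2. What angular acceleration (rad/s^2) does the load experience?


tau_out = tau_motor * N * eta
= 0.48 * 68 * 0.89 = 29.0496 Nm
alpha = tau_out / I = 29.0496 / 2.71
= 10.7194 rad/s^2


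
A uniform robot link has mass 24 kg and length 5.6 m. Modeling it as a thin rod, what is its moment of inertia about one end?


I = (1/3) * m * L^2
= (1/3) * 24 * 5.6^2
= 0.333333 * 24 * 31.36
= 250.88 kg*m^2


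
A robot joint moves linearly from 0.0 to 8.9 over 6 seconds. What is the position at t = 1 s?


s = t/T = 1/6 = 0.1667
p(t) = p0 + (pf-p0)*s
= 0.0 + (8.9 - 0.0) * 0.1667
= 1.4833


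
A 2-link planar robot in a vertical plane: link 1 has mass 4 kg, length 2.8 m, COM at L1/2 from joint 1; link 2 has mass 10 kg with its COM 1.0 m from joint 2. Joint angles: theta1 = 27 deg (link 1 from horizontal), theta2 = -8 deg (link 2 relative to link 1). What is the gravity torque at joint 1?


Horizontal distance from joint 1 to link-1 COM:
  x_c1 = (L1/2)*cos(t1) = 1.4 * 0.891 = 1.2474 m
Horizontal distance from joint 1 to link-2 COM:
  x_c2 = L1*cos(t1) + Lc2*cos(t1+t2)
       = 2.8*0.891 + 1.0*0.9455 = 3.4403 m
tau1 = m1*g*x_c1 + m2*g*x_c2
     = 4*9.81*1.2474 + 10*9.81*3.4403
     = 48.9483 + 337.497
     = 386.4454 Nm


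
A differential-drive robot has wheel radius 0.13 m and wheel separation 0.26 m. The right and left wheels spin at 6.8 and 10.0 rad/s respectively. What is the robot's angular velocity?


vR = r*wR = 0.13*6.8 = 0.884 m/s
vL = r*wL = 0.13*10.0 = 1.3 m/s
v = (vR+vL)/2 = 1.092 m/s
omega = (vR-vL)/L = -1.6 rad/s
angular velocity = -1.6 rad/s


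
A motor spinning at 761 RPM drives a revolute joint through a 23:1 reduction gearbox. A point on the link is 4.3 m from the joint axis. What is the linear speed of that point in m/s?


omega_motor = 761 * 2*pi/60 = 79.6917 rad/s
omega_joint = omega_motor / 23 = 3.4649 rad/s
v = omega_joint * r = 3.4649 * 4.3
= 14.8989 m/s


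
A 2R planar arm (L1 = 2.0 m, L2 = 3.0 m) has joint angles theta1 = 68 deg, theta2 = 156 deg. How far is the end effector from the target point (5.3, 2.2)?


End effector via forward kinematics:
x = L1*cos(t1) + L2*cos(t1+t2) = -1.4088
y = L1*sin(t1) + L2*sin(t1+t2) = -0.2296
Distance to target:
d = sqrt((5.3 - -1.4088)^2 + (2.2 - -0.2296)^2)
= sqrt(45.0081 + 5.903)
= 7.1352 m


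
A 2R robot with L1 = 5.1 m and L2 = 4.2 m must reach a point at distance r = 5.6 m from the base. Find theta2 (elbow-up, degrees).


cos(theta2) = (r^2 - L1^2 - L2^2) / (2*L1*L2)
cos(theta2) = (31.36 - 26.01 - 17.64) / 42.84
cos(theta2) = -0.286881
theta2 = 106.6713 degrees


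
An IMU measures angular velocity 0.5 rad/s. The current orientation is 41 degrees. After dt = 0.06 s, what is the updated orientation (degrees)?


delta_theta = w * dt = 0.5 * 0.06 = 0.03 rad
= 1.7189 deg
theta_new = 41 + 1.7189 = 42.7189 deg


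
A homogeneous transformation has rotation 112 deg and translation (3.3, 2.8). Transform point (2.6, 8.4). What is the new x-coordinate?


x' = cos(theta)*px - sin(theta)*py + tx
= -0.3746*2.6 - 0.9272*8.4 + 3.3
= -5.4623


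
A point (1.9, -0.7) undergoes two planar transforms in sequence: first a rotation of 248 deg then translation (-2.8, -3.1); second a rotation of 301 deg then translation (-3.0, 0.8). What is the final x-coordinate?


After transform 1:
x1 = cos(248)*1.9 - sin(248)*-0.7 + -2.8 = -4.1608
y1 = sin(248)*1.9 + cos(248)*-0.7 + -3.1 = -4.5994
After transform 2:
x2 = cos(301)*-4.1608 - sin(301)*-4.5994 + -3.0
= -9.0854


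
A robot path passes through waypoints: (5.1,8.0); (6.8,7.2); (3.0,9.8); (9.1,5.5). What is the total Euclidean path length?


Segment lengths:
  seg1 = sqrt((1.7)^2 + (-0.8)^2) = 1.8788
  seg2 = sqrt((-3.8)^2 + (2.6)^2) = 4.6043
  seg3 = sqrt((6.1)^2 + (-4.3)^2) = 7.4632
Total = 13.9464


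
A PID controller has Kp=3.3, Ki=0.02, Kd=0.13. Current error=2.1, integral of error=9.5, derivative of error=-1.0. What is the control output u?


u = Kp*e + Ki*int(e) + Kd*de/dt
= 3.3*2.1 + 0.02*9.5 + 0.13*(-1.0)
= 6.93 + 0.19 + -0.13
= 6.99


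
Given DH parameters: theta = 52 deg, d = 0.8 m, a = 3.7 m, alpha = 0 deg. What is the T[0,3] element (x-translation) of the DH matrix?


T[0,3] = a * cos(theta)
= 3.7 * cos(52 deg)
= 3.7 * 0.6157
= 2.2779


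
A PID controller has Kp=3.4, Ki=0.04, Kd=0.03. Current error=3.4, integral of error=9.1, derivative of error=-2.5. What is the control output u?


u = Kp*e + Ki*int(e) + Kd*de/dt
= 3.4*3.4 + 0.04*9.1 + 0.03*(-2.5)
= 11.56 + 0.364 + -0.075
= 11.849


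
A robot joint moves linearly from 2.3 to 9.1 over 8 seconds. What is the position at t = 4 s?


s = t/T = 4/8 = 0.5
p(t) = p0 + (pf-p0)*s
= 2.3 + (9.1 - 2.3) * 0.5
= 5.7


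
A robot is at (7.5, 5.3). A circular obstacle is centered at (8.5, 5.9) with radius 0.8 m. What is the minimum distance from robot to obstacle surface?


center_dist = sqrt((7.5-8.5)^2 + (5.3-5.9)^2)
= sqrt(1.0 + 0.36)
= 1.1662
min_dist = center_dist - radius = 1.1662 - 0.8 = 0.3662 m


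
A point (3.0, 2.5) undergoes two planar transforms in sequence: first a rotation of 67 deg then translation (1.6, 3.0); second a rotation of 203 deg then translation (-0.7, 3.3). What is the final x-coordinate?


After transform 1:
x1 = cos(67)*3.0 - sin(67)*2.5 + 1.6 = 0.4709
y1 = sin(67)*3.0 + cos(67)*2.5 + 3.0 = 6.7383
After transform 2:
x2 = cos(203)*0.4709 - sin(203)*6.7383 + -0.7
= 1.4994


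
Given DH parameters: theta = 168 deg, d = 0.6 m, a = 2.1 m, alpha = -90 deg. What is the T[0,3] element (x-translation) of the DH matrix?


T[0,3] = a * cos(theta)
= 2.1 * cos(168 deg)
= 2.1 * -0.9781
= -2.0541


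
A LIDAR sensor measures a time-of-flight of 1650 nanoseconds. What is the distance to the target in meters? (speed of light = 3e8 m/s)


tof = 1650 ns = 1.65e-06 s
dist = c * tof / 2
= 3e8 * 1.65e-06 / 2
= 247.5 m


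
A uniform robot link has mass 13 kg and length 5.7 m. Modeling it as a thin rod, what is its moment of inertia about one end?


I = (1/3) * m * L^2
= (1/3) * 13 * 5.7^2
= 0.333333 * 13 * 32.49
= 140.79 kg*m^2


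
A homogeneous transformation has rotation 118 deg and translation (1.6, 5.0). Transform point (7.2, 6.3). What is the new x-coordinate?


x' = cos(theta)*px - sin(theta)*py + tx
= -0.4695*7.2 - 0.8829*6.3 + 1.6
= -7.3428


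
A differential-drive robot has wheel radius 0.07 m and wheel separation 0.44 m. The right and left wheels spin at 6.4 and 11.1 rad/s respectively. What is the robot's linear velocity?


vR = r*wR = 0.07*6.4 = 0.448 m/s
vL = r*wL = 0.07*11.1 = 0.777 m/s
v = (vR+vL)/2 = 0.6125 m/s
omega = (vR-vL)/L = -0.7477 rad/s
linear velocity = 0.6125 m/s


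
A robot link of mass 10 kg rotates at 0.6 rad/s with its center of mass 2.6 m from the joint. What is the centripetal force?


F = m * omega^2 * r
= 10 * 0.6^2 * 2.6
= 10 * 0.36 * 2.6
= 9.36 N


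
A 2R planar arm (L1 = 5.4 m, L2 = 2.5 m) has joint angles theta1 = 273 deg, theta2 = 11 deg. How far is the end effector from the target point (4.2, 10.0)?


End effector via forward kinematics:
x = L1*cos(t1) + L2*cos(t1+t2) = 0.8874
y = L1*sin(t1) + L2*sin(t1+t2) = -7.8183
Distance to target:
d = sqrt((4.2 - 0.8874)^2 + (10.0 - -7.8183)^2)
= sqrt(10.9732 + 317.4932)
= 18.1236 m


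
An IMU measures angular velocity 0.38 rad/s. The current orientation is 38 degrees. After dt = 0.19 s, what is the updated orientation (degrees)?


delta_theta = w * dt = 0.38 * 0.19 = 0.0722 rad
= 4.1368 deg
theta_new = 38 + 4.1368 = 42.1368 deg


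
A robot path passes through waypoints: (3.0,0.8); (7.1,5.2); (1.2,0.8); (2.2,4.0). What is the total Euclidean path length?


Segment lengths:
  seg1 = sqrt((4.1)^2 + (4.4)^2) = 6.0141
  seg2 = sqrt((-5.9)^2 + (-4.4)^2) = 7.36
  seg3 = sqrt((1.0)^2 + (3.2)^2) = 3.3526
Total = 16.7268


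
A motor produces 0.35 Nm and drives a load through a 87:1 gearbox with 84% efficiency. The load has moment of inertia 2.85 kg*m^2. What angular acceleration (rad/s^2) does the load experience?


tau_out = tau_motor * N * eta
= 0.35 * 87 * 0.84 = 25.578 Nm
alpha = tau_out / I = 25.578 / 2.85
= 8.9747 rad/s^2


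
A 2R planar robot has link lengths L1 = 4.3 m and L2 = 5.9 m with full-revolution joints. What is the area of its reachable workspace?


r_max = L1 + L2 = 10.2 m
r_min = |L1 - L2| = 1.6 m
Area = pi*(r_max^2 - r_min^2)
= pi*(104.04 - 2.56)
= pi * 101.48
= 318.8088 m^2


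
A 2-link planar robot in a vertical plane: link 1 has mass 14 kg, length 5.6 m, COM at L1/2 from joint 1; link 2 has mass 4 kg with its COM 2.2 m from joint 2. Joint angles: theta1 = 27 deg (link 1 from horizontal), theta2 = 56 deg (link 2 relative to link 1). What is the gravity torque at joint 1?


Horizontal distance from joint 1 to link-1 COM:
  x_c1 = (L1/2)*cos(t1) = 2.8 * 0.891 = 2.4948 m
Horizontal distance from joint 1 to link-2 COM:
  x_c2 = L1*cos(t1) + Lc2*cos(t1+t2)
       = 5.6*0.891 + 2.2*0.1219 = 5.2577 m
tau1 = m1*g*x_c1 + m2*g*x_c2
     = 14*9.81*2.4948 + 4*9.81*5.2577
     = 342.6383 + 206.3141
     = 548.9524 Nm


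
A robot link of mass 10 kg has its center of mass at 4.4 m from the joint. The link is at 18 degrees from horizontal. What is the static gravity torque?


tau = m*g*L*cos(angle)
= 10 * 9.81 * 4.4 * cos(18 deg)
= 10 * 9.81 * 4.4 * 0.9511
= 410.514 Nm


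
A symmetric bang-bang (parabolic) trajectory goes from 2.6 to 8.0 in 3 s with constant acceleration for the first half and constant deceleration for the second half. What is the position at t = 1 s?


Symmetric rest-to-rest: each phase covers (pf-p0)/2 in time T/2. 0.5*a*(T/2)^2 = (pf-p0)/2 => a = 4*(pf-p0)/T^2
a = 4*(8.0-2.6)/3^2 = 2.4
t = 1 is in the acceleration phase (t <= T/2).
p = p0 + 0.5*a*t^2 = 2.6 + 0.5*2.4*1^2
= 3.8


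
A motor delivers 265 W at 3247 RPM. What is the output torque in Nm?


omega = 3247 * 2*pi/60 = 340.025 rad/s
tau = P / omega = 265 / 340.025
= 0.7794 Nm


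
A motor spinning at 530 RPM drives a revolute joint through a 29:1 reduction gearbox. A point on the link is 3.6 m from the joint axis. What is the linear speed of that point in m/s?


omega_motor = 530 * 2*pi/60 = 55.5015 rad/s
omega_joint = omega_motor / 29 = 1.9138 rad/s
v = omega_joint * r = 1.9138 * 3.6
= 6.8898 m/s


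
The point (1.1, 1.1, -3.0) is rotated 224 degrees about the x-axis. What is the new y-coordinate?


Rotation about x-axis: y' = y*cos(theta) - z*sin(theta)
= 1.1 * -0.7193 - -3.0 * -0.6947
= -2.8752


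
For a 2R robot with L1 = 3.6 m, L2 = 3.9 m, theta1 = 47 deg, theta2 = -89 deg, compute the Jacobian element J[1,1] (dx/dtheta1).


J[1,1] = -L1*sin(t1) - L2*sin(t1+t2)
= -3.6*sin(47) - 3.9*sin(-42)
= -0.0233


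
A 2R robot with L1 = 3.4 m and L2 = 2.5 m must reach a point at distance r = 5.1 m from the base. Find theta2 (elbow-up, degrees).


cos(theta2) = (r^2 - L1^2 - L2^2) / (2*L1*L2)
cos(theta2) = (26.01 - 11.56 - 6.25) / 17.0
cos(theta2) = 0.482353
theta2 = 61.1608 degrees


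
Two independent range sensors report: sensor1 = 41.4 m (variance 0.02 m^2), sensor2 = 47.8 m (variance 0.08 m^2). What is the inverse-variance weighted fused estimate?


w1 = (1/var1) / (1/var1 + 1/var2)
   = 50.0 / (50.0 + 12.5) = 0.8
w2 = 1 - w1 = 0.2
fused = w1*s1 + w2*s2 = 33.12 + 9.56
= 42.68 m


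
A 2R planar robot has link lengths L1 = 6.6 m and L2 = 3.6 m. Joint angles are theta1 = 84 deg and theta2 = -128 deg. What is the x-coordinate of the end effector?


Convert angles to radians: theta1 = 1.4661, theta2 = -2.234
x = L1*cos(theta1) + L2*cos(theta1+theta2)
x = 0.6899 + 2.5896
x = 3.2795


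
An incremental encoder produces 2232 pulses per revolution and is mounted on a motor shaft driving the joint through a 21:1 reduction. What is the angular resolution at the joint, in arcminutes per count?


counts per rev = 2232
effective counts at joint = 2232 * 21 = 46872
resolution = 360*60 / 46872
= 0.4608 arcmin/count


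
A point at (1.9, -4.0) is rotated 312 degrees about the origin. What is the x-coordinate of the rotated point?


x' = x*cos(theta) - y*sin(theta)
cos(312 deg) = 0.6691, sin(312 deg) = -0.7431
x' = 1.9 * 0.6691 - -4.0 * -0.7431
= 1.2713 - 2.9726
= -1.7012


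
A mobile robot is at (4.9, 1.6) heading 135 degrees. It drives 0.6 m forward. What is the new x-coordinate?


x_new = x0 + d*cos(theta)
= 4.9 + 0.6*cos(135)
= 4.9 + -0.4243
= 4.4757


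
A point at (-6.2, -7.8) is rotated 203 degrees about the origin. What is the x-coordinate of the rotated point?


x' = x*cos(theta) - y*sin(theta)
cos(203 deg) = -0.9205, sin(203 deg) = -0.3907
x' = -6.2 * -0.9205 - -7.8 * -0.3907
= 5.7071 - 3.0477
= 2.6594


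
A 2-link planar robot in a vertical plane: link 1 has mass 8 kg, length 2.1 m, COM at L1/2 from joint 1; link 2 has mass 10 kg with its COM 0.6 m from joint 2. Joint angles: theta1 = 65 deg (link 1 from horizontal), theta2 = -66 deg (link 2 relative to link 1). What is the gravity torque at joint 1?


Horizontal distance from joint 1 to link-1 COM:
  x_c1 = (L1/2)*cos(t1) = 1.05 * 0.4226 = 0.4437 m
Horizontal distance from joint 1 to link-2 COM:
  x_c2 = L1*cos(t1) + Lc2*cos(t1+t2)
       = 2.1*0.4226 + 0.6*0.9998 = 1.4874 m
tau1 = m1*g*x_c1 + m2*g*x_c2
     = 8*9.81*0.4437 + 10*9.81*1.4874
     = 34.8254 + 145.9146
     = 180.7401 Nm


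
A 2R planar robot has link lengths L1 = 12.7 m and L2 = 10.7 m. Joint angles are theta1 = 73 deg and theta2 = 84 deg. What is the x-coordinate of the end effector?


Convert angles to radians: theta1 = 1.2741, theta2 = 1.4661
x = L1*cos(theta1) + L2*cos(theta1+theta2)
x = 3.7131 + -9.8494
x = -6.1363


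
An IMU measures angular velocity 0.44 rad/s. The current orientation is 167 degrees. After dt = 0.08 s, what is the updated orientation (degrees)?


delta_theta = w * dt = 0.44 * 0.08 = 0.0352 rad
= 2.0168 deg
theta_new = 167 + 2.0168 = 169.0168 deg


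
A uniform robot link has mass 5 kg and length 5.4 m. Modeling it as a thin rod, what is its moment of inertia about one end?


I = (1/3) * m * L^2
= (1/3) * 5 * 5.4^2
= 0.333333 * 5 * 29.16
= 48.6 kg*m^2


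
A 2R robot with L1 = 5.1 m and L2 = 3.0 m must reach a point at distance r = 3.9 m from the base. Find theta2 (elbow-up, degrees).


cos(theta2) = (r^2 - L1^2 - L2^2) / (2*L1*L2)
cos(theta2) = (15.21 - 26.01 - 9.0) / 30.6
cos(theta2) = -0.647059
theta2 = 130.3202 degrees


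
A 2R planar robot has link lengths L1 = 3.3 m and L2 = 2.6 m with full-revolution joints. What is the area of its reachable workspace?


r_max = L1 + L2 = 5.9 m
r_min = |L1 - L2| = 0.7 m
Area = pi*(r_max^2 - r_min^2)
= pi*(34.81 - 0.49)
= pi * 34.32
= 107.8195 m^2


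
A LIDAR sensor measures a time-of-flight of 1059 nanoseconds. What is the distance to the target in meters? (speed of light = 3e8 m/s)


tof = 1059 ns = 1.059e-06 s
dist = c * tof / 2
= 3e8 * 1.059e-06 / 2
= 158.85 m


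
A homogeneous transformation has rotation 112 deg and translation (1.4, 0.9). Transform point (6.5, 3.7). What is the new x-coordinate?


x' = cos(theta)*px - sin(theta)*py + tx
= -0.3746*6.5 - 0.9272*3.7 + 1.4
= -4.4655


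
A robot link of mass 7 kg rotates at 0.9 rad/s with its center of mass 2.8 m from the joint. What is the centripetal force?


F = m * omega^2 * r
= 7 * 0.9^2 * 2.8
= 7 * 0.81 * 2.8
= 15.876 N


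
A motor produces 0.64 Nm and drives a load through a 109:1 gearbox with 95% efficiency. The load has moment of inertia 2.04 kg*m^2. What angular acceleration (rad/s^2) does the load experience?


tau_out = tau_motor * N * eta
= 0.64 * 109 * 0.95 = 66.272 Nm
alpha = tau_out / I = 66.272 / 2.04
= 32.4863 rad/s^2


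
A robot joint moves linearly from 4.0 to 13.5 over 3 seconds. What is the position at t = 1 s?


s = t/T = 1/3 = 0.3333
p(t) = p0 + (pf-p0)*s
= 4.0 + (13.5 - 4.0) * 0.3333
= 7.1667


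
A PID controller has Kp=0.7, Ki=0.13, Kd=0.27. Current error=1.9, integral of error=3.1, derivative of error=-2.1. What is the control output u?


u = Kp*e + Ki*int(e) + Kd*de/dt
= 0.7*1.9 + 0.13*3.1 + 0.27*(-2.1)
= 1.33 + 0.403 + -0.567
= 1.166


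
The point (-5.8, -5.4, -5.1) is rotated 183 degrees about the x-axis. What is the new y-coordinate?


Rotation about x-axis: y' = y*cos(theta) - z*sin(theta)
= -5.4 * -0.9986 - -5.1 * -0.0523
= 5.1257


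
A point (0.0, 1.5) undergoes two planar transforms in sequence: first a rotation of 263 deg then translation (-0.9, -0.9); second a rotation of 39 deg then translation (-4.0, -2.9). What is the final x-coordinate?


After transform 1:
x1 = cos(263)*0.0 - sin(263)*1.5 + -0.9 = 0.5888
y1 = sin(263)*0.0 + cos(263)*1.5 + -0.9 = -1.0828
After transform 2:
x2 = cos(39)*0.5888 - sin(39)*-1.0828 + -4.0
= -2.861


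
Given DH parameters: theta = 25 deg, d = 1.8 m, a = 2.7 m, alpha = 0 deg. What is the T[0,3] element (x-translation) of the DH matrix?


T[0,3] = a * cos(theta)
= 2.7 * cos(25 deg)
= 2.7 * 0.9063
= 2.447


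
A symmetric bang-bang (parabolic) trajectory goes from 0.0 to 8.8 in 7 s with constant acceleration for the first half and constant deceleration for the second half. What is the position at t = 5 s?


Symmetric rest-to-rest: each phase covers (pf-p0)/2 in time T/2. 0.5*a*(T/2)^2 = (pf-p0)/2 => a = 4*(pf-p0)/T^2
a = 4*(8.8-0.0)/7^2 = 0.7184
t = 5 is in the deceleration phase (t > T/2).
p = pf - 0.5*a*(T-t)^2 = 8.8 - 0.5*0.7184*2^2
= 7.3633


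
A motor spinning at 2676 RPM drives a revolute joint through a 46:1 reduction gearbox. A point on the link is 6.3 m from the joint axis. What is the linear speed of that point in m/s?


omega_motor = 2676 * 2*pi/60 = 280.2301 rad/s
omega_joint = omega_motor / 46 = 6.092 rad/s
v = omega_joint * r = 6.092 * 6.3
= 38.3793 m/s


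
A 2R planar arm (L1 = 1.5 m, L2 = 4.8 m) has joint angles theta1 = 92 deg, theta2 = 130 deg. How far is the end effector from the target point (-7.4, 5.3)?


End effector via forward kinematics:
x = L1*cos(t1) + L2*cos(t1+t2) = -3.6194
y = L1*sin(t1) + L2*sin(t1+t2) = -1.7127
Distance to target:
d = sqrt((-7.4 - -3.6194)^2 + (5.3 - -1.7127)^2)
= sqrt(14.2926 + 49.1785)
= 7.9669 m


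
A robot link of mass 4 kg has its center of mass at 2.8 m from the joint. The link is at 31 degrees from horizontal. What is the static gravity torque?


tau = m*g*L*cos(angle)
= 4 * 9.81 * 2.8 * cos(31 deg)
= 4 * 9.81 * 2.8 * 0.8572
= 94.1787 Nm


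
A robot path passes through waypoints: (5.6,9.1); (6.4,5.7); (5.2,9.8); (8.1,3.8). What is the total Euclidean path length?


Segment lengths:
  seg1 = sqrt((0.8)^2 + (-3.4)^2) = 3.4928
  seg2 = sqrt((-1.2)^2 + (4.1)^2) = 4.272
  seg3 = sqrt((2.9)^2 + (-6.0)^2) = 6.6641
Total = 14.4289


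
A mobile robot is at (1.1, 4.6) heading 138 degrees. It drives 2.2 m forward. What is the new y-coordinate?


y_new = y0 + d*sin(theta)
= 4.6 + 2.2*sin(138)
= 4.6 + 1.4721
= 6.0721


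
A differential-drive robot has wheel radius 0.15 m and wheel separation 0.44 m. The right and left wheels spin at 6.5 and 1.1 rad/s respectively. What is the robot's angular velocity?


vR = r*wR = 0.15*6.5 = 0.975 m/s
vL = r*wL = 0.15*1.1 = 0.165 m/s
v = (vR+vL)/2 = 0.57 m/s
omega = (vR-vL)/L = 1.8409 rad/s
angular velocity = 1.8409 rad/s


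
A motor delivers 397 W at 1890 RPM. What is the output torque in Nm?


omega = 1890 * 2*pi/60 = 197.9203 rad/s
tau = P / omega = 397 / 197.9203
= 2.0059 Nm


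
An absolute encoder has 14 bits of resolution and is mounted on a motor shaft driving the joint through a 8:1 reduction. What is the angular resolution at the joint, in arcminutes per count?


counts = 2^14 = 16384
effective counts at joint = 16384 * 8 = 131072
resolution = 360*60 / 131072
= 0.1648 arcmin/count


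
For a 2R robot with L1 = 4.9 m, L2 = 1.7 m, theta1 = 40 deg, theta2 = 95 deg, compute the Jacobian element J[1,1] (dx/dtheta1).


J[1,1] = -L1*sin(t1) - L2*sin(t1+t2)
= -4.9*sin(40) - 1.7*sin(135)
= -4.3517


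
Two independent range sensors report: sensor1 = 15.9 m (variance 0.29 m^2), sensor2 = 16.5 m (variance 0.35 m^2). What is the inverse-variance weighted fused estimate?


w1 = (1/var1) / (1/var1 + 1/var2)
   = 3.4483 / (3.4483 + 2.8571) = 0.5469
w2 = 1 - w1 = 0.4531
fused = w1*s1 + w2*s2 = 8.6953 + 7.4766
= 16.1719 m


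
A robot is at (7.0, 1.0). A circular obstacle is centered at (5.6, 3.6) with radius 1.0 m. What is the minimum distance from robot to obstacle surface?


center_dist = sqrt((7.0-5.6)^2 + (1.0-3.6)^2)
= sqrt(1.96 + 6.76)
= 2.953
min_dist = center_dist - radius = 2.953 - 1.0 = 1.953 m


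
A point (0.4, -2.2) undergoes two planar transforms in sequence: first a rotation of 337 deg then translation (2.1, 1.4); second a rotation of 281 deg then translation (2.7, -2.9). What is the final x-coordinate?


After transform 1:
x1 = cos(337)*0.4 - sin(337)*-2.2 + 2.1 = 1.6086
y1 = sin(337)*0.4 + cos(337)*-2.2 + 1.4 = -0.7814
After transform 2:
x2 = cos(281)*1.6086 - sin(281)*-0.7814 + 2.7
= 2.2399


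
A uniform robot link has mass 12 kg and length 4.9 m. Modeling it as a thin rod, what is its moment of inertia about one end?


I = (1/3) * m * L^2
= (1/3) * 12 * 4.9^2
= 0.333333 * 12 * 24.01
= 96.04 kg*m^2


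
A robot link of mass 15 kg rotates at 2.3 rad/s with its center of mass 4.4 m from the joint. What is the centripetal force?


F = m * omega^2 * r
= 15 * 2.3^2 * 4.4
= 15 * 5.29 * 4.4
= 349.14 N


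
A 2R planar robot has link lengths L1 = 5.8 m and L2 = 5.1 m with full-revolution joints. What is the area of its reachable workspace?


r_max = L1 + L2 = 10.9 m
r_min = |L1 - L2| = 0.7 m
Area = pi*(r_max^2 - r_min^2)
= pi*(118.81 - 0.49)
= pi * 118.32
= 371.7132 m^2


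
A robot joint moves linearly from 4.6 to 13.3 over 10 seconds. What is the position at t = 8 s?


s = t/T = 8/10 = 0.8
p(t) = p0 + (pf-p0)*s
= 4.6 + (13.3 - 4.6) * 0.8
= 11.56


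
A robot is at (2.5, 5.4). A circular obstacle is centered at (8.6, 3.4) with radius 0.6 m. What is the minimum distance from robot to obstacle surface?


center_dist = sqrt((2.5-8.6)^2 + (5.4-3.4)^2)
= sqrt(37.21 + 4.0)
= 6.4195
min_dist = center_dist - radius = 6.4195 - 0.6 = 5.8195 m


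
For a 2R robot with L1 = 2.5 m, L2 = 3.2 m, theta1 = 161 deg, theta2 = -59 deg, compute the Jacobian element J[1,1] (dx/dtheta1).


J[1,1] = -L1*sin(t1) - L2*sin(t1+t2)
= -2.5*sin(161) - 3.2*sin(102)
= -3.944


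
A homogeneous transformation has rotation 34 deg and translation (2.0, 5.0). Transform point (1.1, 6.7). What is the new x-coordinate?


x' = cos(theta)*px - sin(theta)*py + tx
= 0.829*1.1 - 0.5592*6.7 + 2.0
= -0.8347


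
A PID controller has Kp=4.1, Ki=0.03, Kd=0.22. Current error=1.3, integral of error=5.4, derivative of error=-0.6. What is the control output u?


u = Kp*e + Ki*int(e) + Kd*de/dt
= 4.1*1.3 + 0.03*5.4 + 0.22*(-0.6)
= 5.33 + 0.162 + -0.132
= 5.36


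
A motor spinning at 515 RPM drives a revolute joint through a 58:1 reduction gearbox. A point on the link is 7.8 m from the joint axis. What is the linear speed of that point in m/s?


omega_motor = 515 * 2*pi/60 = 53.9307 rad/s
omega_joint = omega_motor / 58 = 0.9298 rad/s
v = omega_joint * r = 0.9298 * 7.8
= 7.2527 m/s


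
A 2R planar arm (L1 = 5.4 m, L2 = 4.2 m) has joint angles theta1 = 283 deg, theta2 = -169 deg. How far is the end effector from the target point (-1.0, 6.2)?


End effector via forward kinematics:
x = L1*cos(t1) + L2*cos(t1+t2) = -0.4936
y = L1*sin(t1) + L2*sin(t1+t2) = -1.4247
Distance to target:
d = sqrt((-1.0 - -0.4936)^2 + (6.2 - -1.4247)^2)
= sqrt(0.2565 + 58.1362)
= 7.6415 m


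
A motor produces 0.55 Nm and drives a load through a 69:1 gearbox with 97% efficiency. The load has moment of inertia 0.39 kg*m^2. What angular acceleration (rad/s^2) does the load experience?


tau_out = tau_motor * N * eta
= 0.55 * 69 * 0.97 = 36.8115 Nm
alpha = tau_out / I = 36.8115 / 0.39
= 94.3885 rad/s^2


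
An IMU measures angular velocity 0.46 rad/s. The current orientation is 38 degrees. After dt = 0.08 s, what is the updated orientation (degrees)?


delta_theta = w * dt = 0.46 * 0.08 = 0.0368 rad
= 2.1085 deg
theta_new = 38 + 2.1085 = 40.1085 deg


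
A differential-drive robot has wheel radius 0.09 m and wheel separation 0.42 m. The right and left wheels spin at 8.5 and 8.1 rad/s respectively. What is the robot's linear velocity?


vR = r*wR = 0.09*8.5 = 0.765 m/s
vL = r*wL = 0.09*8.1 = 0.729 m/s
v = (vR+vL)/2 = 0.747 m/s
omega = (vR-vL)/L = 0.0857 rad/s
linear velocity = 0.747 m/s


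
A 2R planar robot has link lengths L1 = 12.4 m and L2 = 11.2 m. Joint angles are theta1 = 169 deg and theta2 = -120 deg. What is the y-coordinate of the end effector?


Convert angles to radians: theta1 = 2.9496, theta2 = -2.0944
y = L1*sin(theta1) + L2*sin(theta1+theta2)
y = 2.366 + 8.4527
y = 10.8188


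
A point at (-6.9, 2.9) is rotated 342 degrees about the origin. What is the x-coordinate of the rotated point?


x' = x*cos(theta) - y*sin(theta)
cos(342 deg) = 0.9511, sin(342 deg) = -0.309
x' = -6.9 * 0.9511 - 2.9 * -0.309
= -6.5623 - -0.8961
= -5.6661


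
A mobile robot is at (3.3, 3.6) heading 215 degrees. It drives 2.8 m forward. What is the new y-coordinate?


y_new = y0 + d*sin(theta)
= 3.6 + 2.8*sin(215)
= 3.6 + -1.606
= 1.994


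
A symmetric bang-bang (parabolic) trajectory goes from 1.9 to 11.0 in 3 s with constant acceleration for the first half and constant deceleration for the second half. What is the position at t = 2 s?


Symmetric rest-to-rest: each phase covers (pf-p0)/2 in time T/2. 0.5*a*(T/2)^2 = (pf-p0)/2 => a = 4*(pf-p0)/T^2
a = 4*(11.0-1.9)/3^2 = 4.0444
t = 2 is in the deceleration phase (t > T/2).
p = pf - 0.5*a*(T-t)^2 = 11.0 - 0.5*4.0444*1^2
= 8.9778


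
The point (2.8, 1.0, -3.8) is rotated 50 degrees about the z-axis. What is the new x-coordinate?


Rotation about z-axis: x' = x*cos(theta) - y*sin(theta)
= 2.8 * 0.6428 - 1.0 * 0.766
= 1.0338


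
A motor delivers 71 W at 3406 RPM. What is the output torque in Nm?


omega = 3406 * 2*pi/60 = 356.6755 rad/s
tau = P / omega = 71 / 356.6755
= 0.1991 Nm


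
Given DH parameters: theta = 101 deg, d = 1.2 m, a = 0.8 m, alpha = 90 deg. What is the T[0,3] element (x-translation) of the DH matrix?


T[0,3] = a * cos(theta)
= 0.8 * cos(101 deg)
= 0.8 * -0.1908
= -0.1526


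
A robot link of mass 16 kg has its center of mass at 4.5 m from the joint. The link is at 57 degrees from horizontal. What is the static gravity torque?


tau = m*g*L*cos(angle)
= 16 * 9.81 * 4.5 * cos(57 deg)
= 16 * 9.81 * 4.5 * 0.5446
= 384.6894 Nm


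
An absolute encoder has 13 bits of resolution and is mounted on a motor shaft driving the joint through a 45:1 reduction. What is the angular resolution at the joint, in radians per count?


counts = 2^13 = 8192
effective counts at joint = 8192 * 45 = 368640
resolution = 2*pi / 368640
= 1.7044e-05 rad/count


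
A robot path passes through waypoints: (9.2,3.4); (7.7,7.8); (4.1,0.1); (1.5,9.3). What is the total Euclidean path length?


Segment lengths:
  seg1 = sqrt((-1.5)^2 + (4.4)^2) = 4.6487
  seg2 = sqrt((-3.6)^2 + (-7.7)^2) = 8.5
  seg3 = sqrt((-2.6)^2 + (9.2)^2) = 9.5603
Total = 22.709
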